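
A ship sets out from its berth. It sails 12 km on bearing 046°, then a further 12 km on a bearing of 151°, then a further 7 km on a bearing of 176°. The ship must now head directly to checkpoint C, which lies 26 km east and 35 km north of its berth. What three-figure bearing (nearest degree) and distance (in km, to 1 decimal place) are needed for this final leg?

014°, 45.5 km

Leg 1 (046°, 12 km): east 12 sin 46° = 8.63, north 12 cos 46° = 8.34
Leg 2 (151°, 12 km): east 12 sin 151° = 5.82, north 12 cos 151° = -10.50
Leg 3 (176°, 7 km): east 7 sin 176° = 0.49, north 7 cos 176° = -6.98
Current position: (14.94, -9.14). Target: (26, 35). Remaining: Δeast = 11.06, Δnorth = 44.14.
Bearing = atan2(11.06, 44.14) mod 360° = 14.07°; distance = √((11.06)² + (44.14)²) = 45.507 km.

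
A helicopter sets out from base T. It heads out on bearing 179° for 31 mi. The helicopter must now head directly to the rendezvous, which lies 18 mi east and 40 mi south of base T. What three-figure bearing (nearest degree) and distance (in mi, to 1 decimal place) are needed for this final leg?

117°, 19.6 mi

Leg 1 (179°, 31 mi): east 31 sin 179° = 0.54, north 31 cos 179° = -31.00
Current position: (0.54, -31.00). Target: (18, -40). Remaining: Δeast = 17.46, Δnorth = -9.00.
Bearing = atan2(17.46, -9.00) mod 360° = 117.28°; distance = √((17.46)² + (-9.00)²) = 19.644 mi.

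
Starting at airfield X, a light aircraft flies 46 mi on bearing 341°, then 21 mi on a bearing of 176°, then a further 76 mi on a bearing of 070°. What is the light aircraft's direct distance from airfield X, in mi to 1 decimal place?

Leg 1 (341°, 46 mi): east 46 sin 341° = -14.98, north 46 cos 341° = 43.49
Leg 2 (176°, 21 mi): east 21 sin 176° = 1.46, north 21 cos 176° = -20.95
Leg 3 (070°, 76 mi): east 76 sin 70° = 71.42, north 76 cos 70° = 25.99
Net: 57.91 east, 48.54 north. Distance = √((57.91)² + (48.54)²) = 75.558 mi.

75.6 mi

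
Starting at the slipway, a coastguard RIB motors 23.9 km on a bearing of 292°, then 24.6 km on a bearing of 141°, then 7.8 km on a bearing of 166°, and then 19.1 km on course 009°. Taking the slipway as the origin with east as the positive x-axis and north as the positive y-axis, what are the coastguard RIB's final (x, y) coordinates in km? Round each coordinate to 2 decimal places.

(-1.80, 1.13)

Leg 1 (292°, 23.9 km): east 23.9 sin 292° = -22.16, north 23.9 cos 292° = 8.95
Leg 2 (141°, 24.6 km): east 24.6 sin 141° = 15.48, north 24.6 cos 141° = -19.12
Leg 3 (166°, 7.8 km): east 7.8 sin 166° = 1.89, north 7.8 cos 166° = -7.57
Leg 4 (009°, 19.1 km): east 19.1 sin 9° = 2.99, north 19.1 cos 9° = 18.86
Summing: -1.80 km east, 1.13 km north → (-1.80, 1.13).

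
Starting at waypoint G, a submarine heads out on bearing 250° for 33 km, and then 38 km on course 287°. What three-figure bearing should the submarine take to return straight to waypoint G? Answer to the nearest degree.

Leg 1 (250°, 33 km): east 33 sin 250° = -31.01, north 33 cos 250° = -11.29
Leg 2 (287°, 38 km): east 38 sin 287° = -36.34, north 38 cos 287° = 11.11
Net displacement: -67.35 east, -0.18 north. Direction back to start is (67.35, 0.18): bearing = atan2(67.35, 0.18) mod 360° = 89.85° ≈ 090°.

090°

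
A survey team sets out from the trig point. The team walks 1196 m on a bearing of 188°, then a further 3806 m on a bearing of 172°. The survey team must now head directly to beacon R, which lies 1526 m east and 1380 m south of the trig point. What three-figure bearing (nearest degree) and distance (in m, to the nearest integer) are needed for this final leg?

Leg 1 (188°, 1196 m): east 1196 sin 188° = -166.45, north 1196 cos 188° = -1184.36
Leg 2 (172°, 3806 m): east 3806 sin 172° = 529.69, north 3806 cos 172° = -3768.96
Current position: (363.24, -4953.32). Target: (1526, -1380). Remaining: Δeast = 1162.76, Δnorth = 3573.32.
Bearing = atan2(1162.76, 3573.32) mod 360° = 18.02°; distance = √((1162.76)² + (3573.32)²) = 3757.743 m.

018°, 3758 m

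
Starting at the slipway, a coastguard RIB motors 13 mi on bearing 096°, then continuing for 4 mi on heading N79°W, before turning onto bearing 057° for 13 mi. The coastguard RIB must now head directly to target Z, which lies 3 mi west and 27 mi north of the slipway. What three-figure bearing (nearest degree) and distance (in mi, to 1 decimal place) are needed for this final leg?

312°, 30.7 mi

Leg 1 (096°, 13 mi): east 13 sin 96° = 12.93, north 13 cos 96° = -1.36
Leg 2 (N79°W, 4 mi): east 4 sin 281° = -3.93, north 4 cos 281° = 0.76
Leg 3 (057°, 13 mi): east 13 sin 57° = 10.90, north 13 cos 57° = 7.08
Current position: (19.90, 6.48). Target: (-3, 27). Remaining: Δeast = -22.90, Δnorth = 20.52.
Bearing = atan2(-22.90, 20.52) mod 360° = 311.85°; distance = √((-22.90)² + (20.52)²) = 30.749 mi.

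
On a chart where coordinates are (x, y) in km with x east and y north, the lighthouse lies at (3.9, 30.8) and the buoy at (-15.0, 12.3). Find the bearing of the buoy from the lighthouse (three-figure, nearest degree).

226°

Δeast = -15.0 − 3.9 = -18.90; Δnorth = 12.3 − 30.8 = -18.50.
Bearing = atan2(Δeast, Δnorth) mod 360° = 225.61° ≈ 226°.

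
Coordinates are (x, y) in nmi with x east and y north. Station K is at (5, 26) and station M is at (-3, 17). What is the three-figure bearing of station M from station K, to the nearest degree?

222°

Δeast = -3 − 5 = -8.00; Δnorth = 17 − 26 = -9.00.
Bearing = atan2(Δeast, Δnorth) mod 360° = 221.63° ≈ 222°.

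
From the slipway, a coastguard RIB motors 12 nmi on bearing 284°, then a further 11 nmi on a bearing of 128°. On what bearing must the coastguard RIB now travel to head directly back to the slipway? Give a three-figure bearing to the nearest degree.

Leg 1 (284°, 12 nmi): east 12 sin 284° = -11.64, north 12 cos 284° = 2.90
Leg 2 (128°, 11 nmi): east 11 sin 128° = 8.67, north 11 cos 128° = -6.77
Net displacement: -2.98 east, -3.87 north. Direction back to start is (2.98, 3.87): bearing = atan2(2.98, 3.87) mod 360° = 37.56° ≈ 038°.

038°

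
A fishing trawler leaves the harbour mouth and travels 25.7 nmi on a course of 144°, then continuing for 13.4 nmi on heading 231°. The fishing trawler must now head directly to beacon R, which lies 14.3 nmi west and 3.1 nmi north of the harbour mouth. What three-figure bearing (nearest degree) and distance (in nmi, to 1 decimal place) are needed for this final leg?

330°, 37.5 nmi

Leg 1 (144°, 25.7 nmi): east 25.7 sin 144° = 15.11, north 25.7 cos 144° = -20.79
Leg 2 (231°, 13.4 nmi): east 13.4 sin 231° = -10.41, north 13.4 cos 231° = -8.43
Current position: (4.69, -29.22). Target: (-14.3, 3.1). Remaining: Δeast = -18.99, Δnorth = 32.32.
Bearing = atan2(-18.99, 32.32) mod 360° = 329.56°; distance = √((-18.99)² + (32.32)²) = 37.491 nmi.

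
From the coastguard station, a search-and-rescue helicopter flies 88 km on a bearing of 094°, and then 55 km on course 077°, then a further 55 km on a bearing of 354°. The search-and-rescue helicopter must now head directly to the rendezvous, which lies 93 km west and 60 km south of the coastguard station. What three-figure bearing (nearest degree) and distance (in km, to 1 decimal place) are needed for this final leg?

Leg 1 (094°, 88 km): east 88 sin 94° = 87.79, north 88 cos 94° = -6.14
Leg 2 (077°, 55 km): east 55 sin 77° = 53.59, north 55 cos 77° = 12.37
Leg 3 (354°, 55 km): east 55 sin 354° = -5.75, north 55 cos 354° = 54.70
Current position: (135.63, 60.93). Target: (-93, -60). Remaining: Δeast = -228.63, Δnorth = -120.93.
Bearing = atan2(-228.63, -120.93) mod 360° = 242.12°; distance = √((-228.63)² + (-120.93)²) = 258.641 km.

242°, 258.6 km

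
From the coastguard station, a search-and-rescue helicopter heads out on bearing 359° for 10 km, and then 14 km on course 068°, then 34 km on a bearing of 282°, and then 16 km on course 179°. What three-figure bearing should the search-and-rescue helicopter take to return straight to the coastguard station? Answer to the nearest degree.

107°

Leg 1 (359°, 10 km): east 10 sin 359° = -0.17, north 10 cos 359° = 10.00
Leg 2 (068°, 14 km): east 14 sin 68° = 12.98, north 14 cos 68° = 5.24
Leg 3 (282°, 34 km): east 34 sin 282° = -33.26, north 34 cos 282° = 7.07
Leg 4 (179°, 16 km): east 16 sin 179° = 0.28, north 16 cos 179° = -16.00
Net displacement: -20.17 east, 6.31 north. Direction back to start is (20.17, -6.31): bearing = atan2(20.17, -6.31) mod 360° = 107.38° ≈ 107°.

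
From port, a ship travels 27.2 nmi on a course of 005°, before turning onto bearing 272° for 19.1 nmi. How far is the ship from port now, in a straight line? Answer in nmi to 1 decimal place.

32.4 nmi

Leg 1 (005°, 27.2 nmi): east 27.2 sin 5° = 2.37, north 27.2 cos 5° = 27.10
Leg 2 (272°, 19.1 nmi): east 19.1 sin 272° = -19.09, north 19.1 cos 272° = 0.67
Net: -16.72 east, 27.76 north. Distance = √((-16.72)² + (27.76)²) = 32.408 nmi.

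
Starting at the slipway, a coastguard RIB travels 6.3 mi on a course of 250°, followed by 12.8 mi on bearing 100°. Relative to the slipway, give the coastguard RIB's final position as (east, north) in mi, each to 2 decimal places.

(6.69, -4.38)

Leg 1 (250°, 6.3 mi): east 6.3 sin 250° = -5.92, north 6.3 cos 250° = -2.15
Leg 2 (100°, 12.8 mi): east 12.8 sin 100° = 12.61, north 12.8 cos 100° = -2.22
Summing: 6.69 mi east, -4.38 mi north → (6.69, -4.38).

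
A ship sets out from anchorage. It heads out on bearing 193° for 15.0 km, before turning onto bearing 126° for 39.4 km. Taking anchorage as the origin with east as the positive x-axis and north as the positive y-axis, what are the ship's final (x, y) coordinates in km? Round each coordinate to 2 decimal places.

Leg 1 (193°, 15.0 km): east 15.0 sin 193° = -3.37, north 15.0 cos 193° = -14.62
Leg 2 (126°, 39.4 km): east 39.4 sin 126° = 31.88, north 39.4 cos 126° = -23.16
Summing: 28.50 km east, -37.77 km north → (28.50, -37.77).

(28.50, -37.77)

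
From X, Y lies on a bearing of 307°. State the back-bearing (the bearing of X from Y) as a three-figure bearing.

127°

Back-bearing = 307° − 180° = 127°.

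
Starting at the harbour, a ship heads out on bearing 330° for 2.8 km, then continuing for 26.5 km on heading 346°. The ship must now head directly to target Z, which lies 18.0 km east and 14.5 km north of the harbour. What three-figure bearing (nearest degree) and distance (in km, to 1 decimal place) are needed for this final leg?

Leg 1 (330°, 2.8 km): east 2.8 sin 330° = -1.40, north 2.8 cos 330° = 2.42
Leg 2 (346°, 26.5 km): east 26.5 sin 346° = -6.41, north 26.5 cos 346° = 25.71
Current position: (-7.81, 28.14). Target: (18.0, 14.5). Remaining: Δeast = 25.81, Δnorth = -13.64.
Bearing = atan2(25.81, -13.64) mod 360° = 117.85°; distance = √((25.81)² + (-13.64)²) = 29.192 km.

118°, 29.2 km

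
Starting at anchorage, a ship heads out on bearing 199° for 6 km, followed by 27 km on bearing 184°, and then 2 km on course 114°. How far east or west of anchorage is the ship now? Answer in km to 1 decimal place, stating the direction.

Leg 1 (199°, 6 km): east 6 sin 199° = -1.95, north 6 cos 199° = -5.67
Leg 2 (184°, 27 km): east 27 sin 184° = -1.88, north 27 cos 184° = -26.93
Leg 3 (114°, 2 km): east 2 sin 114° = 1.83, north 2 cos 114° = -0.81
Net east component: -2.01 km.

2.0 km west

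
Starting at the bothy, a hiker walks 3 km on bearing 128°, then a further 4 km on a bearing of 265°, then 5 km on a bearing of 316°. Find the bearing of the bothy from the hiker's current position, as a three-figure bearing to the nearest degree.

Leg 1 (128°, 3 km): east 3 sin 128° = 2.36, north 3 cos 128° = -1.85
Leg 2 (265°, 4 km): east 4 sin 265° = -3.98, north 4 cos 265° = -0.35
Leg 3 (316°, 5 km): east 5 sin 316° = -3.47, north 5 cos 316° = 3.60
Net displacement: -5.09 east, 1.40 north. Direction back to start is (5.09, -1.40): bearing = atan2(5.09, -1.40) mod 360° = 105.38° ≈ 105°.

105°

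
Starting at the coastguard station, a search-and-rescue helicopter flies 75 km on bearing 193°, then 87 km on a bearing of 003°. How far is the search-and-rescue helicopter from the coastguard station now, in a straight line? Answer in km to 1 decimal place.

18.5 km

Leg 1 (193°, 75 km): east 75 sin 193° = -16.87, north 75 cos 193° = -73.08
Leg 2 (003°, 87 km): east 87 sin 3° = 4.55, north 87 cos 3° = 86.88
Net: -12.32 east, 13.80 north. Distance = √((-12.32)² + (13.80)²) = 18.500 km.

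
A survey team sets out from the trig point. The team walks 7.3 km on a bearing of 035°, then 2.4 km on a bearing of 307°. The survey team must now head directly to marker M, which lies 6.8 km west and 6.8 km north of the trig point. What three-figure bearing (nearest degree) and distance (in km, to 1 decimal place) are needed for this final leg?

Leg 1 (035°, 7.3 km): east 7.3 sin 35° = 4.19, north 7.3 cos 35° = 5.98
Leg 2 (307°, 2.4 km): east 2.4 sin 307° = -1.92, north 2.4 cos 307° = 1.44
Current position: (2.27, 7.42). Target: (-6.8, 6.8). Remaining: Δeast = -9.07, Δnorth = -0.62.
Bearing = atan2(-9.07, -0.62) mod 360° = 266.06°; distance = √((-9.07)² + (-0.62)²) = 9.092 km.

266°, 9.1 km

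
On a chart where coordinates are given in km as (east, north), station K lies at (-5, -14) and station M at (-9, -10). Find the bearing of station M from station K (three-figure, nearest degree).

Δeast = -9 − -5 = -4.00; Δnorth = -10 − -14 = 4.00.
Bearing = atan2(Δeast, Δnorth) mod 360° = 315.00° ≈ 315°.

315°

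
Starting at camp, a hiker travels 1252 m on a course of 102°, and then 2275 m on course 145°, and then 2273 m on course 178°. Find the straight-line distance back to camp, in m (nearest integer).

5111 m

Leg 1 (102°, 1252 m): east 1252 sin 102° = 1224.64, north 1252 cos 102° = -260.31
Leg 2 (145°, 2275 m): east 2275 sin 145° = 1304.89, north 2275 cos 145° = -1863.57
Leg 3 (178°, 2273 m): east 2273 sin 178° = 79.33, north 2273 cos 178° = -2271.62
Net: 2608.85 east, -4395.49 north. Distance = √((2608.85)² + (-4395.49)²) = 5111.405 m.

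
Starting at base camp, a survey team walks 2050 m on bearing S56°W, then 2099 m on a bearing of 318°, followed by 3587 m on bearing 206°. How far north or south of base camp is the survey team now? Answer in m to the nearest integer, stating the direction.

2810 m south

Leg 1 (S56°W, 2050 m): east 2050 sin 236° = -1699.53, north 2050 cos 236° = -1146.35
Leg 2 (318°, 2099 m): east 2099 sin 318° = -1404.51, north 2099 cos 318° = 1559.86
Leg 3 (206°, 3587 m): east 3587 sin 206° = -1572.44, north 3587 cos 206° = -3223.97
Net north component: -2810.46 m.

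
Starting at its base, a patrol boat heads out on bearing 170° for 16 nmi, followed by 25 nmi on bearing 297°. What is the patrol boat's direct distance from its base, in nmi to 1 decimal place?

20.0 nmi

Leg 1 (170°, 16 nmi): east 16 sin 170° = 2.78, north 16 cos 170° = -15.76
Leg 2 (297°, 25 nmi): east 25 sin 297° = -22.28, north 25 cos 297° = 11.35
Net: -19.50 east, -4.41 north. Distance = √((-19.50)² + (-4.41)²) = 19.989 nmi.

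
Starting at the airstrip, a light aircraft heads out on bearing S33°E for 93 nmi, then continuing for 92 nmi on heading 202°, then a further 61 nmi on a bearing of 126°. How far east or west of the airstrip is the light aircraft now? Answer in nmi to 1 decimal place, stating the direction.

65.5 nmi east

Leg 1 (S33°E, 93 nmi): east 93 sin 147° = 50.65, north 93 cos 147° = -78.00
Leg 2 (202°, 92 nmi): east 92 sin 202° = -34.46, north 92 cos 202° = -85.30
Leg 3 (126°, 61 nmi): east 61 sin 126° = 49.35, north 61 cos 126° = -35.85
Net east component: 65.54 nmi.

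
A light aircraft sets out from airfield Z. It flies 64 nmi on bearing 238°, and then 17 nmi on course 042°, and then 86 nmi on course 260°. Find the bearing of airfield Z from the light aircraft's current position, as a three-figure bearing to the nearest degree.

Leg 1 (238°, 64 nmi): east 64 sin 238° = -54.28, north 64 cos 238° = -33.91
Leg 2 (042°, 17 nmi): east 17 sin 42° = 11.38, north 17 cos 42° = 12.63
Leg 3 (260°, 86 nmi): east 86 sin 260° = -84.69, north 86 cos 260° = -14.93
Net displacement: -127.59 east, -36.22 north. Direction back to start is (127.59, 36.22): bearing = atan2(127.59, 36.22) mod 360° = 74.15° ≈ 074°.

074°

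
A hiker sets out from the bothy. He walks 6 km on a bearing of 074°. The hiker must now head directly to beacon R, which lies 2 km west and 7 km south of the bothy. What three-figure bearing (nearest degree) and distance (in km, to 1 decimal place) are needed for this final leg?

Leg 1 (074°, 6 km): east 6 sin 74° = 5.77, north 6 cos 74° = 1.65
Current position: (5.77, 1.65). Target: (-2, -7). Remaining: Δeast = -7.77, Δnorth = -8.65.
Bearing = atan2(-7.77, -8.65) mod 360° = 221.91°; distance = √((-7.77)² + (-8.65)²) = 11.629 km.

222°, 11.6 km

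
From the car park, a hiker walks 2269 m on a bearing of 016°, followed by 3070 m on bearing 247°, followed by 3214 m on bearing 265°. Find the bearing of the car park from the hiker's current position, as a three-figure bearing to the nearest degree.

Leg 1 (016°, 2269 m): east 2269 sin 16° = 625.42, north 2269 cos 16° = 2181.10
Leg 2 (247°, 3070 m): east 3070 sin 247° = -2825.95, north 3070 cos 247° = -1199.54
Leg 3 (265°, 3214 m): east 3214 sin 265° = -3201.77, north 3214 cos 265° = -280.12
Net displacement: -5402.30 east, 701.44 north. Direction back to start is (5402.30, -701.44): bearing = atan2(5402.30, -701.44) mod 360° = 97.40° ≈ 097°.

097°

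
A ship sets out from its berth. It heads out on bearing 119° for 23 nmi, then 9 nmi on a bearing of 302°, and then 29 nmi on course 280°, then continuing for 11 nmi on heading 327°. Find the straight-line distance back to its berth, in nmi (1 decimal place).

23.4 nmi

Leg 1 (119°, 23 nmi): east 23 sin 119° = 20.12, north 23 cos 119° = -11.15
Leg 2 (302°, 9 nmi): east 9 sin 302° = -7.63, north 9 cos 302° = 4.77
Leg 3 (280°, 29 nmi): east 29 sin 280° = -28.56, north 29 cos 280° = 5.04
Leg 4 (327°, 11 nmi): east 11 sin 327° = -5.99, north 11 cos 327° = 9.23
Net: -22.07 east, 7.88 north. Distance = √((-22.07)² + (7.88)²) = 23.431 nmi.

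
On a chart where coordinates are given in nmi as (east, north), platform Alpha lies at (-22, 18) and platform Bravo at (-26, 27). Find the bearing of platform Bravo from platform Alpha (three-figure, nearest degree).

336°

Δeast = -26 − -22 = -4.00; Δnorth = 27 − 18 = 9.00.
Bearing = atan2(Δeast, Δnorth) mod 360° = 336.04° ≈ 336°.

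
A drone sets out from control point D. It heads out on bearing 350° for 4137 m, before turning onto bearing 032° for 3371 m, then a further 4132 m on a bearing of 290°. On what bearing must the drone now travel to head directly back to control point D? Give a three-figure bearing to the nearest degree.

161°

Leg 1 (350°, 4137 m): east 4137 sin 350° = -718.38, north 4137 cos 350° = 4074.15
Leg 2 (032°, 3371 m): east 3371 sin 32° = 1786.36, north 3371 cos 32° = 2858.77
Leg 3 (290°, 4132 m): east 4132 sin 290° = -3882.81, north 4132 cos 290° = 1413.23
Net displacement: -2814.83 east, 8346.15 north. Direction back to start is (2814.83, -8346.15): bearing = atan2(2814.83, -8346.15) mod 360° = 161.36° ≈ 161°.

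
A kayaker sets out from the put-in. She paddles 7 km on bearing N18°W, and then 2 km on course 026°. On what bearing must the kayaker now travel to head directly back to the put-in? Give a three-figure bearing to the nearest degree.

Leg 1 (N18°W, 7 km): east 7 sin 342° = -2.16, north 7 cos 342° = 6.66
Leg 2 (026°, 2 km): east 2 sin 26° = 0.88, north 2 cos 26° = 1.80
Net displacement: -1.29 east, 8.45 north. Direction back to start is (1.29, -8.45): bearing = atan2(1.29, -8.45) mod 360° = 171.35° ≈ 171°.

171°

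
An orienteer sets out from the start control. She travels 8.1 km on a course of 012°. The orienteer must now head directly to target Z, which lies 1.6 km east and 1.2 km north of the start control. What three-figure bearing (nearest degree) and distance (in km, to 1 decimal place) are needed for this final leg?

Leg 1 (012°, 8.1 km): east 8.1 sin 12° = 1.68, north 8.1 cos 12° = 7.92
Current position: (1.68, 7.92). Target: (1.6, 1.2). Remaining: Δeast = -0.08, Δnorth = -6.72.
Bearing = atan2(-0.08, -6.72) mod 360° = 180.72°; distance = √((-0.08)² + (-6.72)²) = 6.724 km.

181°, 6.7 km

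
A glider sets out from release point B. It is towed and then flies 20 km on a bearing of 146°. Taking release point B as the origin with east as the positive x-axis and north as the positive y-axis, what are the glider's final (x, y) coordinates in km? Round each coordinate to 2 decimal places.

(11.18, -16.58)

Leg 1 (146°, 20 km): east 20 sin 146° = 11.18, north 20 cos 146° = -16.58
Summing: 11.18 km east, -16.58 km north → (11.18, -16.58).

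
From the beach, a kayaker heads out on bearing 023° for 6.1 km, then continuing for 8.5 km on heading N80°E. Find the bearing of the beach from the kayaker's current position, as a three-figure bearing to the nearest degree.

Leg 1 (023°, 6.1 km): east 6.1 sin 23° = 2.38, north 6.1 cos 23° = 5.62
Leg 2 (N80°E, 8.5 km): east 8.5 sin 80° = 8.37, north 8.5 cos 80° = 1.48
Net displacement: 10.75 east, 7.09 north. Direction back to start is (-10.75, -7.09): bearing = atan2(-10.75, -7.09) mod 360° = 236.60° ≈ 237°.

237°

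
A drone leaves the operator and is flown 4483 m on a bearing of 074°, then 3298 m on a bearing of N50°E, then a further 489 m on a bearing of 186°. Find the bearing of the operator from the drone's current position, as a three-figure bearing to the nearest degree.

247°

Leg 1 (074°, 4483 m): east 4483 sin 74° = 4309.34, north 4483 cos 74° = 1235.68
Leg 2 (N50°E, 3298 m): east 3298 sin 50° = 2526.41, north 3298 cos 50° = 2119.91
Leg 3 (186°, 489 m): east 489 sin 186° = -51.11, north 489 cos 186° = -486.32
Net displacement: 6784.64 east, 2869.27 north. Direction back to start is (-6784.64, -2869.27): bearing = atan2(-6784.64, -2869.27) mod 360° = 247.08° ≈ 247°.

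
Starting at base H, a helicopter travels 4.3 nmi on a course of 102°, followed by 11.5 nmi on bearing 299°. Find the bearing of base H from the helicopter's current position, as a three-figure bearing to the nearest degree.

Leg 1 (102°, 4.3 nmi): east 4.3 sin 102° = 4.21, north 4.3 cos 102° = -0.89
Leg 2 (299°, 11.5 nmi): east 11.5 sin 299° = -10.06, north 11.5 cos 299° = 5.58
Net displacement: -5.85 east, 4.68 north. Direction back to start is (5.85, -4.68): bearing = atan2(5.85, -4.68) mod 360° = 128.66° ≈ 129°.

129°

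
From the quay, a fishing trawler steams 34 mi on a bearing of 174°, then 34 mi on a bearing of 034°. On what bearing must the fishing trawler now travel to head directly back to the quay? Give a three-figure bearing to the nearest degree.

Leg 1 (174°, 34 mi): east 34 sin 174° = 3.55, north 34 cos 174° = -33.81
Leg 2 (034°, 34 mi): east 34 sin 34° = 19.01, north 34 cos 34° = 28.19
Net displacement: 22.57 east, -5.63 north. Direction back to start is (-22.57, 5.63): bearing = atan2(-22.57, 5.63) mod 360° = 284.00° ≈ 284°.

284°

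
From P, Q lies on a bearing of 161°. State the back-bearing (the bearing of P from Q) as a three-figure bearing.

Back-bearing = 161° + 180° = 341°.

341°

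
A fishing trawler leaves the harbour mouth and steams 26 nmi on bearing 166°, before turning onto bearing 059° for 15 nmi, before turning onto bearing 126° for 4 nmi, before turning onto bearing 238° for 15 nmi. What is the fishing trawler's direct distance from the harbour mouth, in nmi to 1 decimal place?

29.4 nmi

Leg 1 (166°, 26 nmi): east 26 sin 166° = 6.29, north 26 cos 166° = -25.23
Leg 2 (059°, 15 nmi): east 15 sin 59° = 12.86, north 15 cos 59° = 7.73
Leg 3 (126°, 4 nmi): east 4 sin 126° = 3.24, north 4 cos 126° = -2.35
Leg 4 (238°, 15 nmi): east 15 sin 238° = -12.72, north 15 cos 238° = -7.95
Net: 9.66 east, -27.80 north. Distance = √((9.66)² + (-27.80)²) = 29.433 nmi.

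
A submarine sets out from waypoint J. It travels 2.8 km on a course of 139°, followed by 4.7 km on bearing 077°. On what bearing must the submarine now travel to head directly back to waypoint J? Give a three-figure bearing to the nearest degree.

279°

Leg 1 (139°, 2.8 km): east 2.8 sin 139° = 1.84, north 2.8 cos 139° = -2.11
Leg 2 (077°, 4.7 km): east 4.7 sin 77° = 4.58, north 4.7 cos 77° = 1.06
Net displacement: 6.42 east, -1.06 north. Direction back to start is (-6.42, 1.06): bearing = atan2(-6.42, 1.06) mod 360° = 279.34° ≈ 279°.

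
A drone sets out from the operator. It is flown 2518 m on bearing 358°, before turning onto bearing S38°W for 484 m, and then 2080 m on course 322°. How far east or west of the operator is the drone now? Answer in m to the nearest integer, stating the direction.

1666 m west

Leg 1 (358°, 2518 m): east 2518 sin 358° = -87.88, north 2518 cos 358° = 2516.47
Leg 2 (S38°W, 484 m): east 484 sin 218° = -297.98, north 484 cos 218° = -381.40
Leg 3 (322°, 2080 m): east 2080 sin 322° = -1280.58, north 2080 cos 322° = 1639.06
Net east component: -1666.43 m.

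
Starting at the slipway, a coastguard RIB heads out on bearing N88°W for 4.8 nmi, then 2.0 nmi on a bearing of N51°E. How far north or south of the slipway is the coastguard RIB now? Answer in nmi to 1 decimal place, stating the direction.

1.4 nmi north

Leg 1 (N88°W, 4.8 nmi): east 4.8 sin 272° = -4.80, north 4.8 cos 272° = 0.17
Leg 2 (N51°E, 2.0 nmi): east 2.0 sin 51° = 1.55, north 2.0 cos 51° = 1.26
Net north component: 1.43 nmi.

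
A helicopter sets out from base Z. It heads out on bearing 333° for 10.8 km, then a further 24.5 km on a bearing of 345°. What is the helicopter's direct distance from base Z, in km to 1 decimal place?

35.1 km

Leg 1 (333°, 10.8 km): east 10.8 sin 333° = -4.90, north 10.8 cos 333° = 9.62
Leg 2 (345°, 24.5 km): east 24.5 sin 345° = -6.34, north 24.5 cos 345° = 23.67
Net: -11.24 east, 33.29 north. Distance = √((-11.24)² + (33.29)²) = 35.136 km.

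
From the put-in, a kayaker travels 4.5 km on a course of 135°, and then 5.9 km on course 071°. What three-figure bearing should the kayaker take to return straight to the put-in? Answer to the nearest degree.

Leg 1 (135°, 4.5 km): east 4.5 sin 135° = 3.18, north 4.5 cos 135° = -3.18
Leg 2 (071°, 5.9 km): east 5.9 sin 71° = 5.58, north 5.9 cos 71° = 1.92
Net displacement: 8.76 east, -1.26 north. Direction back to start is (-8.76, 1.26): bearing = atan2(-8.76, 1.26) mod 360° = 278.19° ≈ 278°.

278°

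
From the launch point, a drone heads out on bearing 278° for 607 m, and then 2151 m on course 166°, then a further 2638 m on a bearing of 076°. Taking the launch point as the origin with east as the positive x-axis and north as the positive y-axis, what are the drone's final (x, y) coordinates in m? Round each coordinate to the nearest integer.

Leg 1 (278°, 607 m): east 607 sin 278° = -601.09, north 607 cos 278° = 84.48
Leg 2 (166°, 2151 m): east 2151 sin 166° = 520.37, north 2151 cos 166° = -2087.11
Leg 3 (076°, 2638 m): east 2638 sin 76° = 2559.64, north 2638 cos 76° = 638.19
Summing: 2478.92 m east, -1364.44 m north → (2479, -1364).

(2479, -1364)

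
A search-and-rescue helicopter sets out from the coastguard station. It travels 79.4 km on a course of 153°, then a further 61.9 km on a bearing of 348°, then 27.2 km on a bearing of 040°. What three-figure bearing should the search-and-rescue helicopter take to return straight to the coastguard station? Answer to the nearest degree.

Leg 1 (153°, 79.4 km): east 79.4 sin 153° = 36.05, north 79.4 cos 153° = -70.75
Leg 2 (348°, 61.9 km): east 61.9 sin 348° = -12.87, north 61.9 cos 348° = 60.55
Leg 3 (040°, 27.2 km): east 27.2 sin 40° = 17.48, north 27.2 cos 40° = 20.84
Net displacement: 40.66 east, 10.64 north. Direction back to start is (-40.66, -10.64): bearing = atan2(-40.66, -10.64) mod 360° = 255.34° ≈ 255°.

255°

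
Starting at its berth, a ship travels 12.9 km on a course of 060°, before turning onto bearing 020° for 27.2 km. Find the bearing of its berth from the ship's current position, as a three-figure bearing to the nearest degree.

Leg 1 (060°, 12.9 km): east 12.9 sin 60° = 11.17, north 12.9 cos 60° = 6.45
Leg 2 (020°, 27.2 km): east 27.2 sin 20° = 9.30, north 27.2 cos 20° = 25.56
Net displacement: 20.47 east, 32.01 north. Direction back to start is (-20.47, -32.01): bearing = atan2(-20.47, -32.01) mod 360° = 212.60° ≈ 213°.

213°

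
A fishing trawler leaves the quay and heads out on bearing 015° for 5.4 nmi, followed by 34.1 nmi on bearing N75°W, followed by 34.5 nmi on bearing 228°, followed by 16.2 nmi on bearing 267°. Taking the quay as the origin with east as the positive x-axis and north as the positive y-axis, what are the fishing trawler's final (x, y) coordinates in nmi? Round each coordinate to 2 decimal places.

Leg 1 (015°, 5.4 nmi): east 5.4 sin 15° = 1.40, north 5.4 cos 15° = 5.22
Leg 2 (N75°W, 34.1 nmi): east 34.1 sin 285° = -32.94, north 34.1 cos 285° = 8.83
Leg 3 (228°, 34.5 nmi): east 34.5 sin 228° = -25.64, north 34.5 cos 228° = -23.09
Leg 4 (267°, 16.2 nmi): east 16.2 sin 267° = -16.18, north 16.2 cos 267° = -0.85
Summing: -73.36 nmi east, -9.89 nmi north → (-73.36, -9.89).

(-73.36, -9.89)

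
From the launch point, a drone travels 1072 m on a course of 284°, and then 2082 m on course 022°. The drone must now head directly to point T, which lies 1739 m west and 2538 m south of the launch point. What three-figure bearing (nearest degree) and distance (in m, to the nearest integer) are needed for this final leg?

197°, 4954 m

Leg 1 (284°, 1072 m): east 1072 sin 284° = -1040.16, north 1072 cos 284° = 259.34
Leg 2 (022°, 2082 m): east 2082 sin 22° = 779.93, north 2082 cos 22° = 1930.40
Current position: (-260.23, 2189.74). Target: (-1739, -2538). Remaining: Δeast = -1478.77, Δnorth = -4727.74.
Bearing = atan2(-1478.77, -4727.74) mod 360° = 197.37°; distance = √((-1478.77)² + (-4727.74)²) = 4953.612 m.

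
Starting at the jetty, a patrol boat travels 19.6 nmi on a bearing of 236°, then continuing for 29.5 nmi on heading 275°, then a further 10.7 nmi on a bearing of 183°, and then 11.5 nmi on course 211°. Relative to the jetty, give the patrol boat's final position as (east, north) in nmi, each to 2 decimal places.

(-52.12, -28.93)

Leg 1 (236°, 19.6 nmi): east 19.6 sin 236° = -16.25, north 19.6 cos 236° = -10.96
Leg 2 (275°, 29.5 nmi): east 29.5 sin 275° = -29.39, north 29.5 cos 275° = 2.57
Leg 3 (183°, 10.7 nmi): east 10.7 sin 183° = -0.56, north 10.7 cos 183° = -10.69
Leg 4 (211°, 11.5 nmi): east 11.5 sin 211° = -5.92, north 11.5 cos 211° = -9.86
Summing: -52.12 nmi east, -28.93 nmi north → (-52.12, -28.93).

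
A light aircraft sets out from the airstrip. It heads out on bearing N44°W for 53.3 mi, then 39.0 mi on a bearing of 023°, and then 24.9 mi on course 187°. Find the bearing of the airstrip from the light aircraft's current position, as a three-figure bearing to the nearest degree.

Leg 1 (N44°W, 53.3 mi): east 53.3 sin 316° = -37.03, north 53.3 cos 316° = 38.34
Leg 2 (023°, 39.0 mi): east 39.0 sin 23° = 15.24, north 39.0 cos 23° = 35.90
Leg 3 (187°, 24.9 mi): east 24.9 sin 187° = -3.03, north 24.9 cos 187° = -24.71
Net displacement: -24.82 east, 49.53 north. Direction back to start is (24.82, -49.53): bearing = atan2(24.82, -49.53) mod 360° = 153.38° ≈ 153°.

153°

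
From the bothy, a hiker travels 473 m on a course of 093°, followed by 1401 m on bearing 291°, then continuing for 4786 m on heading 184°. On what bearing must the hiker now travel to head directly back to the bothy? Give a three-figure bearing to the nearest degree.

Leg 1 (093°, 473 m): east 473 sin 93° = 472.35, north 473 cos 93° = -24.75
Leg 2 (291°, 1401 m): east 1401 sin 291° = -1307.95, north 1401 cos 291° = 502.07
Leg 3 (184°, 4786 m): east 4786 sin 184° = -333.85, north 4786 cos 184° = -4774.34
Net displacement: -1169.45 east, -4297.02 north. Direction back to start is (1169.45, 4297.02): bearing = atan2(1169.45, 4297.02) mod 360° = 15.22° ≈ 015°.

015°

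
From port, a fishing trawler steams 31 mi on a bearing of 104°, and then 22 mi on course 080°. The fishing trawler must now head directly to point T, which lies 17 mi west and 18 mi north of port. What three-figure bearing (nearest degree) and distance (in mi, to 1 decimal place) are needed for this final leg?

Leg 1 (104°, 31 mi): east 31 sin 104° = 30.08, north 31 cos 104° = -7.50
Leg 2 (080°, 22 mi): east 22 sin 80° = 21.67, north 22 cos 80° = 3.82
Current position: (51.74, -3.68). Target: (-17, 18). Remaining: Δeast = -68.74, Δnorth = 21.68.
Bearing = atan2(-68.74, 21.68) mod 360° = 287.50°; distance = √((-68.74)² + (21.68)²) = 72.082 mi.

288°, 72.1 mi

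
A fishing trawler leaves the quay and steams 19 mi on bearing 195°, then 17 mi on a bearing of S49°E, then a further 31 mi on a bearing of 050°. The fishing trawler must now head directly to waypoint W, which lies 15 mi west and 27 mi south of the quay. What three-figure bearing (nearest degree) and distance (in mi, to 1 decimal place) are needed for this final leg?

Leg 1 (195°, 19 mi): east 19 sin 195° = -4.92, north 19 cos 195° = -18.35
Leg 2 (S49°E, 17 mi): east 17 sin 131° = 12.83, north 17 cos 131° = -11.15
Leg 3 (050°, 31 mi): east 31 sin 50° = 23.75, north 31 cos 50° = 19.93
Current position: (31.66, -9.58). Target: (-15, -27). Remaining: Δeast = -46.66, Δnorth = -17.42.
Bearing = atan2(-46.66, -17.42) mod 360° = 249.53°; distance = √((-46.66)² + (-17.42)²) = 49.806 mi.

250°, 49.8 mi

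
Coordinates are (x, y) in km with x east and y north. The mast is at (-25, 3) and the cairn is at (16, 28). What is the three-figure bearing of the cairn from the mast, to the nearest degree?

Δeast = 16 − -25 = 41.00; Δnorth = 28 − 3 = 25.00.
Bearing = atan2(Δeast, Δnorth) mod 360° = 58.63° ≈ 059°.

059°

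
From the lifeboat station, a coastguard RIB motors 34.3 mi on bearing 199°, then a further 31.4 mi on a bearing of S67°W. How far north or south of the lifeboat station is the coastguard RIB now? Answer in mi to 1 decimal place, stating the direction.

Leg 1 (199°, 34.3 mi): east 34.3 sin 199° = -11.17, north 34.3 cos 199° = -32.43
Leg 2 (S67°W, 31.4 mi): east 31.4 sin 247° = -28.90, north 31.4 cos 247° = -12.27
Net north component: -44.70 mi.

44.7 mi south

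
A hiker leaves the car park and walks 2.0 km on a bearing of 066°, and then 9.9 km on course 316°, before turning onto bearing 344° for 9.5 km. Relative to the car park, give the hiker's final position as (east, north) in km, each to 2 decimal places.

(-7.67, 17.07)

Leg 1 (066°, 2.0 km): east 2.0 sin 66° = 1.83, north 2.0 cos 66° = 0.81
Leg 2 (316°, 9.9 km): east 9.9 sin 316° = -6.88, north 9.9 cos 316° = 7.12
Leg 3 (344°, 9.5 km): east 9.5 sin 344° = -2.62, north 9.5 cos 344° = 9.13
Summing: -7.67 km east, 17.07 km north → (-7.67, 17.07).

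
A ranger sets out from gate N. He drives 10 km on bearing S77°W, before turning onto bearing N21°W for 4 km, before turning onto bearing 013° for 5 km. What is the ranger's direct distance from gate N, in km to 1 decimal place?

Leg 1 (S77°W, 10 km): east 10 sin 257° = -9.74, north 10 cos 257° = -2.25
Leg 2 (N21°W, 4 km): east 4 sin 339° = -1.43, north 4 cos 339° = 3.73
Leg 3 (013°, 5 km): east 5 sin 13° = 1.12, north 5 cos 13° = 4.87
Net: -10.05 east, 6.36 north. Distance = √((-10.05)² + (6.36)²) = 11.894 km.

11.9 km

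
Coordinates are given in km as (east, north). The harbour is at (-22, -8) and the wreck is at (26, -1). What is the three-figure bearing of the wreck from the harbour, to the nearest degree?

082°

Δeast = 26 − -22 = 48.00; Δnorth = -1 − -8 = 7.00.
Bearing = atan2(Δeast, Δnorth) mod 360° = 81.70° ≈ 082°.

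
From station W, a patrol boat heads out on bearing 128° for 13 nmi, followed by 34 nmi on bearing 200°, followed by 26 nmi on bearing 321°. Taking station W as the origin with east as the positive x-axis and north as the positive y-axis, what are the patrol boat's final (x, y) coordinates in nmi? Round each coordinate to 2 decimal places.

Leg 1 (128°, 13 nmi): east 13 sin 128° = 10.24, north 13 cos 128° = -8.00
Leg 2 (200°, 34 nmi): east 34 sin 200° = -11.63, north 34 cos 200° = -31.95
Leg 3 (321°, 26 nmi): east 26 sin 321° = -16.36, north 26 cos 321° = 20.21
Summing: -17.75 nmi east, -19.75 nmi north → (-17.75, -19.75).

(-17.75, -19.75)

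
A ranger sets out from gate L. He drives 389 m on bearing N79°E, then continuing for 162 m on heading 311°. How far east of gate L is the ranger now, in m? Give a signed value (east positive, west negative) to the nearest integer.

260 m

Leg 1 (N79°E, 389 m): east 389 sin 79° = 381.85, north 389 cos 79° = 74.22
Leg 2 (311°, 162 m): east 162 sin 311° = -122.26, north 162 cos 311° = 106.28
Net east component: 259.59 m.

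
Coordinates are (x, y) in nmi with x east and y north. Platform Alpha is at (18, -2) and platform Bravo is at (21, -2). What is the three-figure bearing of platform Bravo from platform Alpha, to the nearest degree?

090°

Δeast = 21 − 18 = 3.00; Δnorth = -2 − -2 = 0.00.
Bearing = atan2(Δeast, Δnorth) mod 360° = 90.00° ≈ 090°.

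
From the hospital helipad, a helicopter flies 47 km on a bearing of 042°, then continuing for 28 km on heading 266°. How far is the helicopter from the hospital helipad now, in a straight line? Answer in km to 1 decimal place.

33.2 km

Leg 1 (042°, 47 km): east 47 sin 42° = 31.45, north 47 cos 42° = 34.93
Leg 2 (266°, 28 km): east 28 sin 266° = -27.93, north 28 cos 266° = -1.95
Net: 3.52 east, 32.97 north. Distance = √((3.52)² + (32.97)²) = 33.162 km.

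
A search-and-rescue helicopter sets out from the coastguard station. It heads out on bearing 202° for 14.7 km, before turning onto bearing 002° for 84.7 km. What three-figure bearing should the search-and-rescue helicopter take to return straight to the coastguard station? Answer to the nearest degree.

Leg 1 (202°, 14.7 km): east 14.7 sin 202° = -5.51, north 14.7 cos 202° = -13.63
Leg 2 (002°, 84.7 km): east 84.7 sin 2° = 2.96, north 84.7 cos 2° = 84.65
Net displacement: -2.55 east, 71.02 north. Direction back to start is (2.55, -71.02): bearing = atan2(2.55, -71.02) mod 360° = 177.94° ≈ 178°.

178°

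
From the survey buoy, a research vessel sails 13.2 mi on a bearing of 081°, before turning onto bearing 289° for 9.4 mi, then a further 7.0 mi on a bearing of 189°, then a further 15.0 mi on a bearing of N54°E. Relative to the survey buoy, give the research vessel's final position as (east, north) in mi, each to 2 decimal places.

(15.19, 7.03)

Leg 1 (081°, 13.2 mi): east 13.2 sin 81° = 13.04, north 13.2 cos 81° = 2.06
Leg 2 (289°, 9.4 mi): east 9.4 sin 289° = -8.89, north 9.4 cos 289° = 3.06
Leg 3 (189°, 7.0 mi): east 7.0 sin 189° = -1.10, north 7.0 cos 189° = -6.91
Leg 4 (N54°E, 15.0 mi): east 15.0 sin 54° = 12.14, north 15.0 cos 54° = 8.82
Summing: 15.19 mi east, 7.03 mi north → (15.19, 7.03).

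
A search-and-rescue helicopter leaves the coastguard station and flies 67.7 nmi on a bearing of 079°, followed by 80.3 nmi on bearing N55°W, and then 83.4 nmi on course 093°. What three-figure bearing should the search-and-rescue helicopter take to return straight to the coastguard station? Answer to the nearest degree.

237°

Leg 1 (079°, 67.7 nmi): east 67.7 sin 79° = 66.46, north 67.7 cos 79° = 12.92
Leg 2 (N55°W, 80.3 nmi): east 80.3 sin 305° = -65.78, north 80.3 cos 305° = 46.06
Leg 3 (093°, 83.4 nmi): east 83.4 sin 93° = 83.29, north 83.4 cos 93° = -4.36
Net displacement: 83.96 east, 54.61 north. Direction back to start is (-83.96, -54.61): bearing = atan2(-83.96, -54.61) mod 360° = 236.96° ≈ 237°.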